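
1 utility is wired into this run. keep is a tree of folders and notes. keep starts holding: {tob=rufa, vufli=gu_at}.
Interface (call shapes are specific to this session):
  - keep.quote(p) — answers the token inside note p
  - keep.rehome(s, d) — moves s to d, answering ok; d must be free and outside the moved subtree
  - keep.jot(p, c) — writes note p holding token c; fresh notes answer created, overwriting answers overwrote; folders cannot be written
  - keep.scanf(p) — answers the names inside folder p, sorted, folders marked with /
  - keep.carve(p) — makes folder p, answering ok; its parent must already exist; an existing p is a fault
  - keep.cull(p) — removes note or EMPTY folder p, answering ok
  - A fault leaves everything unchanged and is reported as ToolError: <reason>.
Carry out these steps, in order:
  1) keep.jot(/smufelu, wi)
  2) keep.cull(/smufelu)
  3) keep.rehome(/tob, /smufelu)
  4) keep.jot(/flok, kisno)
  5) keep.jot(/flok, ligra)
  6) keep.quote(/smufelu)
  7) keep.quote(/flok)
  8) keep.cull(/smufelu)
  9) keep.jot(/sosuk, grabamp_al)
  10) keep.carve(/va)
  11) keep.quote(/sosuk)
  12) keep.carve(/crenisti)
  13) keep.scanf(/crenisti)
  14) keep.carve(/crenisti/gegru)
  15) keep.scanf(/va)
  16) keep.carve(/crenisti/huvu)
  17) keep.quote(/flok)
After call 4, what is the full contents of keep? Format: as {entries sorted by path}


>>> jot p→/smufelu c→wi
= created
>>> cull p→/smufelu
= ok
>>> rehome s→/tob d→/smufelu
= ok
>>> jot p→/flok c→kisno
= created
>>> jot p→/flok c→ligra
= overwrote
>>> quote p→/smufelu
= rufa
>>> quote p→/flok
= ligra
>>> cull p→/smufelu
= ok
>>> jot p→/sosuk c→grabamp_al
= created
>>> carve p→/va
= ok
>>> quote p→/sosuk
= grabamp_al
>>> carve p→/crenisti
= ok
>>> scanf p→/crenisti
= []
>>> carve p→/crenisti/gegru
= ok
>>> scanf p→/va
= []
>>> carve p→/crenisti/huvu
= ok
>>> quote p→/flok
= ligra

Answer: {flok=kisno, smufelu=rufa, vufli=gu_at}


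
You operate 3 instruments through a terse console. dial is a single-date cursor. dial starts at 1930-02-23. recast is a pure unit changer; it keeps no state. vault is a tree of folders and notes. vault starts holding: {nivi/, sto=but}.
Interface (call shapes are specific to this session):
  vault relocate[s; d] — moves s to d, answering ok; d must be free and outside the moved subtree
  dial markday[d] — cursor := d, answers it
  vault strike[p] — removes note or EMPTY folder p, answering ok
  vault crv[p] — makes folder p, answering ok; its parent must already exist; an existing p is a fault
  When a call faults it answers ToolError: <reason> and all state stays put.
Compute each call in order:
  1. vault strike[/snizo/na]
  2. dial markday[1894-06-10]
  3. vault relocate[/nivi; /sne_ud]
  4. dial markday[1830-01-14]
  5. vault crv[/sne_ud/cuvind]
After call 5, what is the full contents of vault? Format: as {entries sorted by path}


;; 1. vault strike(p→/snizo/na) : ToolError: not found
;; 2. dial markday(d→1894-06-10) : 1894-06-10
;; 3. vault relocate(s→/nivi, d→/sne_ud) : ok
;; 4. dial markday(d→1830-01-14) : 1830-01-14
;; 5. vault crv(p→/sne_ud/cuvind) : ok

Answer: {sne_ud/, sne_ud/cuvind/, sto=but}


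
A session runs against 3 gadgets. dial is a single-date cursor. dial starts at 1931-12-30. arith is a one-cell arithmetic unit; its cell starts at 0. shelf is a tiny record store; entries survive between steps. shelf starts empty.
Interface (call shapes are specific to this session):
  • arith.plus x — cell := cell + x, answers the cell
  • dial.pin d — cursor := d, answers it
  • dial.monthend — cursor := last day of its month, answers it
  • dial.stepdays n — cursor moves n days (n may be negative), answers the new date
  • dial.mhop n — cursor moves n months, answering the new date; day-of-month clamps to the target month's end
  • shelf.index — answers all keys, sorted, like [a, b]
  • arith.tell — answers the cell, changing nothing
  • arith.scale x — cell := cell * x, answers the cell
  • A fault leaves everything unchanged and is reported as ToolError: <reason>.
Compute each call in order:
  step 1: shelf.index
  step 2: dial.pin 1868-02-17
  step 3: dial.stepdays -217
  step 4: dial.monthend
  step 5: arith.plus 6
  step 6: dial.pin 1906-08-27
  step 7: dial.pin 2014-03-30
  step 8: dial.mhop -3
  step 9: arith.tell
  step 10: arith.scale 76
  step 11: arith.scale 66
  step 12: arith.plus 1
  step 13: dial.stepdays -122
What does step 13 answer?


Answer: 2013-08-30

Derivation:
>> shelf.index()
<< []
>> dial.pin(1868-02-17)
<< 1868-02-17
>> dial.stepdays(-217)
<< 1867-07-15
>> dial.monthend()
<< 1867-07-31
>> arith.plus(6)
<< 6
>> dial.pin(1906-08-27)
<< 1906-08-27
>> dial.pin(2014-03-30)
<< 2014-03-30
>> dial.mhop(-3)
<< 2013-12-30
>> arith.tell()
<< 6
>> arith.scale(76)
<< 456
>> arith.scale(66)
<< 30096
>> arith.plus(1)
<< 30097
>> dial.stepdays(-122)
<< 2013-08-30


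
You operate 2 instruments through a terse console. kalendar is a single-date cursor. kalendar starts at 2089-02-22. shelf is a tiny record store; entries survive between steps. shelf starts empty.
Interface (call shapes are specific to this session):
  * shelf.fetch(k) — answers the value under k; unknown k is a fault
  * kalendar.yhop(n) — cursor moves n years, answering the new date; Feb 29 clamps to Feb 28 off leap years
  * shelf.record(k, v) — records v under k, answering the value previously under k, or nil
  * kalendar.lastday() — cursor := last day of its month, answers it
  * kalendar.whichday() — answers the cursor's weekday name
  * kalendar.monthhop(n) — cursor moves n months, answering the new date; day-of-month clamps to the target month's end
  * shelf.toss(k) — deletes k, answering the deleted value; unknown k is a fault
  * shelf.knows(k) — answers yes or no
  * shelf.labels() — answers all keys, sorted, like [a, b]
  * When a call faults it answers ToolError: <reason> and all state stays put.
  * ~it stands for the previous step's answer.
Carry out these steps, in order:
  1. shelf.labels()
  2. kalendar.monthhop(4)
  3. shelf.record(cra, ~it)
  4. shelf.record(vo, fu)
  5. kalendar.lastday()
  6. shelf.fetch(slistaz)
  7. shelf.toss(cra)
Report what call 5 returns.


Answer: 2089-06-30

Derivation:
Act: labels[]
Obs: []
Act: monthhop[n='4']
Obs: 2089-06-22
Act: record[k='cra'; v='~it']
Obs: nil
Act: record[k='vo'; v='fu']
Obs: nil
Act: lastday[]
Obs: 2089-06-30
Act: fetch[k='slistaz']
Obs: ToolError: no such key slistaz
Act: toss[k='cra']
Obs: 2089-06-22


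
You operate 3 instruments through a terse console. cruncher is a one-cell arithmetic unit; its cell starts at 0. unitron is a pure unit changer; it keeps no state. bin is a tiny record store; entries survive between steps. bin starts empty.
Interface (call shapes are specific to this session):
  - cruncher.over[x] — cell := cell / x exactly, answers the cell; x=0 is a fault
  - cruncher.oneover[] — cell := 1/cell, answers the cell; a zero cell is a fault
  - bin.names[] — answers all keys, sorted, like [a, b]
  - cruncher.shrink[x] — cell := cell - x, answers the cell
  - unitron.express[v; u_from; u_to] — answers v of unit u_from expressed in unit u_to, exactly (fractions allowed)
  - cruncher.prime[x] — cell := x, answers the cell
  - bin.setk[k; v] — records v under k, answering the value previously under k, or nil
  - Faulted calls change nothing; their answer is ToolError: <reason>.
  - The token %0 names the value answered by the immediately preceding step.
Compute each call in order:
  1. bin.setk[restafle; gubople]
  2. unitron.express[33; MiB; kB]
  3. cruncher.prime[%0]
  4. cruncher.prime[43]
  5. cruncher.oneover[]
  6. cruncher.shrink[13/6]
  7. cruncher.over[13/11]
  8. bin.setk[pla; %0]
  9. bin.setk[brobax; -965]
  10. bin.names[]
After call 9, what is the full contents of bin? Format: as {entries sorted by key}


Using bin.setk(k→restafle, v→gubople), giving nil.
Using unitron.express(v→33, u_from→MiB, u_to→kB), and get 4325376/125.
Then cruncher.prime(x→%0), which returns 4325376/125.
Now I run cruncher.prime(x→43), giving 43.
Then cruncher.oneover(), and observe 1/43.
Next I call cruncher.shrink(x→13/6), and see -553/258.
I use cruncher.over(x→13/11), → -6083/3354.
Calling bin.setk(k→pla, v→%0), and see nil.
I use bin.setk(k→brobax, v→-965), which returns nil.
I call bin.names(): [brobax, pla, restafle].

Answer: {brobax=-965, pla=-6083/3354, restafle=gubople}


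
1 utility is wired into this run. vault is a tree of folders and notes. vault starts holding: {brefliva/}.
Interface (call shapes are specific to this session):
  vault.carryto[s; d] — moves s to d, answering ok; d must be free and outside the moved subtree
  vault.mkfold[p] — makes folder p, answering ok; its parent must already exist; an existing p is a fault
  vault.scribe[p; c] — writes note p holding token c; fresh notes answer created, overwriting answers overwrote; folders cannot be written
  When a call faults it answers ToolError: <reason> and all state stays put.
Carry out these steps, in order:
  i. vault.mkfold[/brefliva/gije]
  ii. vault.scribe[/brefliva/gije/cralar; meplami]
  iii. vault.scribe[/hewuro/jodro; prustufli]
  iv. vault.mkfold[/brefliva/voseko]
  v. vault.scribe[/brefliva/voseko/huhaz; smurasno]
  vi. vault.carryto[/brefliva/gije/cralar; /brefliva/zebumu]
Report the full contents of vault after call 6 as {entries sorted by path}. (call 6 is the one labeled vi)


% vault.mkfold p→/brefliva/gije
:: ok
% vault.scribe p→/brefliva/gije/cralar c→meplami
:: created
% vault.scribe p→/hewuro/jodro c→prustufli
:: ToolError: no parent
% vault.mkfold p→/brefliva/voseko
:: ok
% vault.scribe p→/brefliva/voseko/huhaz c→smurasno
:: created
% vault.carryto s→/brefliva/gije/cralar d→/brefliva/zebumu
:: ok

Answer: {brefliva/, brefliva/gije/, brefliva/voseko/, brefliva/voseko/huhaz=smurasno, brefliva/zebumu=meplami}


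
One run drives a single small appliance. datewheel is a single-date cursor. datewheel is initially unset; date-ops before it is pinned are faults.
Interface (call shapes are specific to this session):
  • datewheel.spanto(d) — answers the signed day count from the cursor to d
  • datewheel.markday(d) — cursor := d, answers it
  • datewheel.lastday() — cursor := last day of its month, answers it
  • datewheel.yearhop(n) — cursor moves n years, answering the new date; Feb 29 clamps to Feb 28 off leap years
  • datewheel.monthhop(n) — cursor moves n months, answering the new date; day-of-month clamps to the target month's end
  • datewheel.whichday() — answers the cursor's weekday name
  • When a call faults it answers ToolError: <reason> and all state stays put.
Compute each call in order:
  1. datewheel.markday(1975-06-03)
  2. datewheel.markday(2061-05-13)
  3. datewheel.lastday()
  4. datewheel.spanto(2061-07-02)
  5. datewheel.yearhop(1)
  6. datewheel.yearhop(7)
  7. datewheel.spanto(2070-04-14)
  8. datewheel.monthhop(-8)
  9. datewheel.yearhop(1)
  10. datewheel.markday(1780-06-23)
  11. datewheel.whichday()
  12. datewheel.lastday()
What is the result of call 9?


→ datewheel.markday(d: 1975-06-03)
← 1975-06-03
→ datewheel.markday(d: 2061-05-13)
← 2061-05-13
→ datewheel.lastday()
← 2061-05-31
→ datewheel.spanto(d: 2061-07-02)
← 32
→ datewheel.yearhop(n: 1)
← 2062-05-31
→ datewheel.yearhop(n: 7)
← 2069-05-31
→ datewheel.spanto(d: 2070-04-14)
← 318
→ datewheel.monthhop(n: -8)
← 2068-09-30
→ datewheel.yearhop(n: 1)
← 2069-09-30
→ datewheel.markday(d: 1780-06-23)
← 1780-06-23
→ datewheel.whichday()
← Friday
→ datewheel.lastday()
← 1780-06-30

Answer: 2069-09-30


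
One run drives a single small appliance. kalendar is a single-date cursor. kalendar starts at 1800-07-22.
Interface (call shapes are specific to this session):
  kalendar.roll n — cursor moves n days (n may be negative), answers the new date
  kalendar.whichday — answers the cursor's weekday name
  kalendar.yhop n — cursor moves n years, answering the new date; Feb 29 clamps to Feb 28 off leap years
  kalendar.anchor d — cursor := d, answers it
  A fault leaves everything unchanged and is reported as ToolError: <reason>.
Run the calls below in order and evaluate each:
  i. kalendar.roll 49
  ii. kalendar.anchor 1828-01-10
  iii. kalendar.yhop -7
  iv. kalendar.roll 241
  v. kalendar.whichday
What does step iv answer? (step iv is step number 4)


Answer: 1821-09-08

Derivation:
I invoke kalendar.roll on n→49, which returns 1800-09-09.
Then kalendar.anchor on d→1828-01-10, and see 1828-01-10.
Then kalendar.yhop on n→-7, and see 1821-01-10.
I invoke kalendar.roll on n→241, → 1821-09-08.
Now I run kalendar.whichday, giving Saturday.


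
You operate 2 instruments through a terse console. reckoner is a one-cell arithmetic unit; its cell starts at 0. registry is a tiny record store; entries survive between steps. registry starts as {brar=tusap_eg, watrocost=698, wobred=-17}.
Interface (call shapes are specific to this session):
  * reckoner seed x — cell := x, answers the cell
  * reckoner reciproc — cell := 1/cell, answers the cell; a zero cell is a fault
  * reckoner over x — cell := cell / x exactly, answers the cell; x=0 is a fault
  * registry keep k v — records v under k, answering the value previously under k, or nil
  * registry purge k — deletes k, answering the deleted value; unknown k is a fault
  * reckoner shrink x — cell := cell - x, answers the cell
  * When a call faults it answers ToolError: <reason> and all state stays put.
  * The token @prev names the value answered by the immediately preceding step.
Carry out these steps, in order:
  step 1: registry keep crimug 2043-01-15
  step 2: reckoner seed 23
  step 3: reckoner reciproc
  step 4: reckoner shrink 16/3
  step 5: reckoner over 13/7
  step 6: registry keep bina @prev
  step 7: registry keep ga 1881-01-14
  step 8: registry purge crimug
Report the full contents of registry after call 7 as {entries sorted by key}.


Next I call registry keep passing k→crimug, v→2043-01-15, giving nil.
I try reckoner seed passing x→23, giving 23.
Invoking reckoner reciproc, and observe 1/23.
I invoke reckoner shrink passing x→16/3, which returns -365/69.
Then reckoner over passing x→13/7, yielding -2555/897.
I call registry keep passing k→bina, v→@prev, → nil.
Now I run registry keep passing k→ga, v→1881-01-14, → nil.
I try registry purge passing k→crimug, — result: 2043-01-15.

Answer: {bina=-2555/897, brar=tusap_eg, crimug=2043-01-15, ga=1881-01-14, watrocost=698, wobred=-17}


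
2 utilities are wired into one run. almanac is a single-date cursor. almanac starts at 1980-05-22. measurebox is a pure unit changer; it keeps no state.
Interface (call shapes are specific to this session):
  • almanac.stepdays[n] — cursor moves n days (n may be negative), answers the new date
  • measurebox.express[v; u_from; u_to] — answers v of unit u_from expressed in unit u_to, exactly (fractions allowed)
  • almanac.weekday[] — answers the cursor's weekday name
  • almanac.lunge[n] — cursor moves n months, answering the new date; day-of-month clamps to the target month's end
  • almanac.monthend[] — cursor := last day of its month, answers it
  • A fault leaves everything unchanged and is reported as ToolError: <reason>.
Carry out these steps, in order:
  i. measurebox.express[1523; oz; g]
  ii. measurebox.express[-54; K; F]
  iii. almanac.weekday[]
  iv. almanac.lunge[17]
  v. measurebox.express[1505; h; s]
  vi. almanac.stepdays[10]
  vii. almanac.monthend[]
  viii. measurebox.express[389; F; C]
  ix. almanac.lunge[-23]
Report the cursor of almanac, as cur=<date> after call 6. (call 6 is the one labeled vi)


Answer: cur=1981-11-01

Derivation:
I call express using v→1523, u_from→oz, u_to→g, yielding 69082117951/1600000.
I try express using v→-54, u_from→K, u_to→F, and observe -55687/100.
Next I call weekday, yielding Thursday.
I try lunge using n→17: 1981-10-22.
Next I call express using v→1505, u_from→h, u_to→s, and get 5418000.
Next I call stepdays using n→10, — result: 1981-11-01.
Then monthend, and get 1981-11-30.
Calling express using v→389, u_from→F, u_to→C, giving 595/3.
Now I run lunge using n→-23, → 1979-12-30.


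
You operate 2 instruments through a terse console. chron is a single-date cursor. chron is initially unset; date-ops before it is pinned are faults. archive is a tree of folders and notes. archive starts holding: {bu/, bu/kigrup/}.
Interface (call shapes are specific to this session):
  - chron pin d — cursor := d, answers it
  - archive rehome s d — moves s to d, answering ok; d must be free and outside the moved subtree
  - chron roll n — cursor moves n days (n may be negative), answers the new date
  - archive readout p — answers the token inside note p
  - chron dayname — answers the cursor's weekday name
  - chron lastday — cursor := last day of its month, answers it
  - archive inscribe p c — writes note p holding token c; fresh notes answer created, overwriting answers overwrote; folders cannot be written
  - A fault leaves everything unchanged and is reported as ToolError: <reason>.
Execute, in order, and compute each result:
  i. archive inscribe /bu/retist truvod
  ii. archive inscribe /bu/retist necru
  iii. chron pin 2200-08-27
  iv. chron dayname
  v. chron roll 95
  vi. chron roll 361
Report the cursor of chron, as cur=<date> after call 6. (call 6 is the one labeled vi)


Now I run archive inscribe on /bu/retist, truvod, yielding created.
I run archive inscribe on /bu/retist, necru: overwrote.
Invoking chron pin on 2200-08-27, and see 2200-08-27.
I call chron dayname(): Wednesday.
I call chron roll on 95, → 2200-11-30.
Then chron roll on 361, which returns 2201-11-26.

Answer: cur=2201-11-26


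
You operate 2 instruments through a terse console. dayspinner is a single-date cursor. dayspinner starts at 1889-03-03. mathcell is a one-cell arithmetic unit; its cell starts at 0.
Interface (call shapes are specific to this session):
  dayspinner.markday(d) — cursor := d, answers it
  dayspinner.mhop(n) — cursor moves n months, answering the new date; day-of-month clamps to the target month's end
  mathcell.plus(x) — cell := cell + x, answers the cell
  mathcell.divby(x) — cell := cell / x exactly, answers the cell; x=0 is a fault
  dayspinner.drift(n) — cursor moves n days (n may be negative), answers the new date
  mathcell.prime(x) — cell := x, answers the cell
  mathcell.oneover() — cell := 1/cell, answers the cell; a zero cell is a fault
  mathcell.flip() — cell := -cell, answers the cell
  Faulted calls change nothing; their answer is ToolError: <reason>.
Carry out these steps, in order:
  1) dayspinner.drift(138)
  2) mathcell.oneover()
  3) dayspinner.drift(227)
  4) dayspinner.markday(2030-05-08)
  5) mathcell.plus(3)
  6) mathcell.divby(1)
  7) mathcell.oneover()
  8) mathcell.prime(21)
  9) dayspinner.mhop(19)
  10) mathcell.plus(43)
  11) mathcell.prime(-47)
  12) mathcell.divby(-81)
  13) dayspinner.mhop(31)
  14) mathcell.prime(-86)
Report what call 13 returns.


I call drift using n=138, which returns 1889-07-19.
Then oneover(), → ToolError: reciprocal of zero.
Using drift using n=227, giving 1890-03-03.
I try markday using d=2030-05-08: 2030-05-08.
I invoke plus using x=3, — result: 3.
I call divby using x=1, → 3.
I try oneover, and observe 1/3.
I use prime using x=21: 21.
I call mhop using n=19, and see 2031-12-08.
Then plus using x=43, giving 64.
Then prime using x=-47, giving -47.
I call divby using x=-81, and observe 47/81.
I try mhop using n=31, and observe 2034-07-08.
Using prime using x=-86, and see -86.

Answer: 2034-07-08


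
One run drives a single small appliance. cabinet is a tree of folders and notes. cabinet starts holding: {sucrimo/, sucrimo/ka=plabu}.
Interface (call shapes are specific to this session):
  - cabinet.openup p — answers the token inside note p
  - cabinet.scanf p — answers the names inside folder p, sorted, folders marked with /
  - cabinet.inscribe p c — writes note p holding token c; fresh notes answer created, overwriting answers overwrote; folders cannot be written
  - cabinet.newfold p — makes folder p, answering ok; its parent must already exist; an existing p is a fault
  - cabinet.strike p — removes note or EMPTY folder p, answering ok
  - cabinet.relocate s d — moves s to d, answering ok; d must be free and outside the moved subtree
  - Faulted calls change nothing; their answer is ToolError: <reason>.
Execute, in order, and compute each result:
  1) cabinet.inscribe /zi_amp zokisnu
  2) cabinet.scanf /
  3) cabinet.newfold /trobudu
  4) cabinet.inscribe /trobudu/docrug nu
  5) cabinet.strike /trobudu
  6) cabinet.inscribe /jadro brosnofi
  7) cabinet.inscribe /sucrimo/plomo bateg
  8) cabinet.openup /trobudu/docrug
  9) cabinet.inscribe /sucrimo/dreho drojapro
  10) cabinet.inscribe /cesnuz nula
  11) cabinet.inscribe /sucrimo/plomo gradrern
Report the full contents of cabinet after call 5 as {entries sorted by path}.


! 1. cabinet.inscribe(p='/zi_amp', c='zokisnu') : created
! 2. cabinet.scanf(p='/') : [sucrimo/, zi_amp]
! 3. cabinet.newfold(p='/trobudu') : ok
! 4. cabinet.inscribe(p='/trobudu/docrug', c='nu') : created
! 5. cabinet.strike(p='/trobudu') : ToolError: not empty
! 6. cabinet.inscribe(p='/jadro', c='brosnofi') : created
! 7. cabinet.inscribe(p='/sucrimo/plomo', c='bateg') : created
! 8. cabinet.openup(p='/trobudu/docrug') : nu
! 9. cabinet.inscribe(p='/sucrimo/dreho', c='drojapro') : created
! 10. cabinet.inscribe(p='/cesnuz', c='nula') : created
! 11. cabinet.inscribe(p='/sucrimo/plomo', c='gradrern') : overwrote

Answer: {sucrimo/, sucrimo/ka=plabu, trobudu/, trobudu/docrug=nu, zi_amp=zokisnu}


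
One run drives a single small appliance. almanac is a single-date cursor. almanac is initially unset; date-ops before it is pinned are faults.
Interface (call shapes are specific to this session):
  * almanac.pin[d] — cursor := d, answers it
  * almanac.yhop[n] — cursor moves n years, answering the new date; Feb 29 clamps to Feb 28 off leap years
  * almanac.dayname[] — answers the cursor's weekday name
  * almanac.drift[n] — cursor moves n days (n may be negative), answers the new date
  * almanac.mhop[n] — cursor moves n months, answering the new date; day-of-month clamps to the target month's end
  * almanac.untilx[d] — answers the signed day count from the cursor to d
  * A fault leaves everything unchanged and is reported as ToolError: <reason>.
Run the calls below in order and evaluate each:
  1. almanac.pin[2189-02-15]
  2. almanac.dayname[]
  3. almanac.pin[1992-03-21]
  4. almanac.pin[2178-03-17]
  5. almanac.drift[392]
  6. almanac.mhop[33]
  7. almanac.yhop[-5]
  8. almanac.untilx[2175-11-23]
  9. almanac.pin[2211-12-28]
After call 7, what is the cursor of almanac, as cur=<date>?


Answer: cur=2177-01-13

Derivation:
·→ pin(d→2189-02-15)
·← 2189-02-15
·→ dayname()
·← Sunday
·→ pin(d→1992-03-21)
·← 1992-03-21
·→ pin(d→2178-03-17)
·← 2178-03-17
·→ drift(n→392)
·← 2179-04-13
·→ mhop(n→33)
·← 2182-01-13
·→ yhop(n→-5)
·← 2177-01-13
·→ untilx(d→2175-11-23)
·← -417
·→ pin(d→2211-12-28)
·← 2211-12-28


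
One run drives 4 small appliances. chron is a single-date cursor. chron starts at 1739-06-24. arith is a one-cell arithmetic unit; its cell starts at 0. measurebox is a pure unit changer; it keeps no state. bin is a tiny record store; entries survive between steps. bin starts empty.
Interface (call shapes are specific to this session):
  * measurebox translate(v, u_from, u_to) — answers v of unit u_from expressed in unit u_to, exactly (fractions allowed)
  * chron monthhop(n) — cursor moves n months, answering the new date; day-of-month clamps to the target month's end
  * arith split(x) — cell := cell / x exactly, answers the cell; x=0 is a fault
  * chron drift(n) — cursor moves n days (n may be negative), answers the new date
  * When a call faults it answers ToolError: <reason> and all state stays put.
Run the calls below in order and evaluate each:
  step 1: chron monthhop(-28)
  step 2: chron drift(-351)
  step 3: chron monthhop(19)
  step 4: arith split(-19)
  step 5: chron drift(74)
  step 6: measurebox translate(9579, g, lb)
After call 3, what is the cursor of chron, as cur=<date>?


I use chron monthhop with n→-28, yielding 1737-02-24.
I invoke chron drift with n→-351, — result: 1736-03-10.
I run chron monthhop with n→19, giving 1737-10-10.
Next I call arith split with x→-19, yielding 0.
Next I call chron drift with n→74, and observe 1737-12-23.
I use measurebox translate with v→9579, u_from→g, u_to→lb, and observe 957900000/45359237.

Answer: cur=1737-10-10


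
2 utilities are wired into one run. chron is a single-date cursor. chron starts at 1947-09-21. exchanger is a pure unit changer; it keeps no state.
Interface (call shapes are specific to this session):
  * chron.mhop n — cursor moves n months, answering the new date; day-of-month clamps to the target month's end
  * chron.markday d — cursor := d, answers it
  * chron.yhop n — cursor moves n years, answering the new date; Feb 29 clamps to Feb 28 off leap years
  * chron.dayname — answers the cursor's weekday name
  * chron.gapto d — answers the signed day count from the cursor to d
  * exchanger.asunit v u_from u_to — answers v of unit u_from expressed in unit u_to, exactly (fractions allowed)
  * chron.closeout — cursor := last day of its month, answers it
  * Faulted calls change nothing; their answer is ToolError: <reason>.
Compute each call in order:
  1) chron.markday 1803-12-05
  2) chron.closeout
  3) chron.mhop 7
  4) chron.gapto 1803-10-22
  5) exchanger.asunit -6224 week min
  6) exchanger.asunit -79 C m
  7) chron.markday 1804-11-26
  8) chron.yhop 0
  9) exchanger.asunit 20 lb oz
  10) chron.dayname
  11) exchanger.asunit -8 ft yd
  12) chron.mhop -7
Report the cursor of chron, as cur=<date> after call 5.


Answer: cur=1804-07-31

Derivation:
# markday(d→1803-12-05) == 1803-12-05
# closeout() == 1803-12-31
# mhop(n→7) == 1804-07-31
# gapto(d→1803-10-22) == -283
# asunit(v→-6224, u_from→week, u_to→min) == -62737920
# asunit(v→-79, u_from→C, u_to→m) == ToolError: incompatible units
# markday(d→1804-11-26) == 1804-11-26
# yhop(n→0) == 1804-11-26
# asunit(v→20, u_from→lb, u_to→oz) == 320
# dayname() == Monday
# asunit(v→-8, u_from→ft, u_to→yd) == -8/3
# mhop(n→-7) == 1804-04-26


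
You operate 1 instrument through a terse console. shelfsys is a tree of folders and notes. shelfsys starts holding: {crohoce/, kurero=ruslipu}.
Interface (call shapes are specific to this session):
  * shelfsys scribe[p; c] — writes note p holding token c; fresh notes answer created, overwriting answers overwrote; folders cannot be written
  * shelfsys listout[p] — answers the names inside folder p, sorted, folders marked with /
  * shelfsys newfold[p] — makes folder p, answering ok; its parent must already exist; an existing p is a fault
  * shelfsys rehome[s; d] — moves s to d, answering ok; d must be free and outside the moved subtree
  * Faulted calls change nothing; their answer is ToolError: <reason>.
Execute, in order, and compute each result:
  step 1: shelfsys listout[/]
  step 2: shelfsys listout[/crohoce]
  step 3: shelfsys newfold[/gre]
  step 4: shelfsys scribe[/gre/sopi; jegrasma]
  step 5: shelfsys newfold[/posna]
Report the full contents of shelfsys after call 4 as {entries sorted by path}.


% shelfsys listout p=/
  [crohoce/, kurero]
% shelfsys listout p=/crohoce
  []
% shelfsys newfold p=/gre
  ok
% shelfsys scribe p=/gre/sopi c=jegrasma
  created
% shelfsys newfold p=/posna
  ok

Answer: {crohoce/, gre/, gre/sopi=jegrasma, kurero=ruslipu}


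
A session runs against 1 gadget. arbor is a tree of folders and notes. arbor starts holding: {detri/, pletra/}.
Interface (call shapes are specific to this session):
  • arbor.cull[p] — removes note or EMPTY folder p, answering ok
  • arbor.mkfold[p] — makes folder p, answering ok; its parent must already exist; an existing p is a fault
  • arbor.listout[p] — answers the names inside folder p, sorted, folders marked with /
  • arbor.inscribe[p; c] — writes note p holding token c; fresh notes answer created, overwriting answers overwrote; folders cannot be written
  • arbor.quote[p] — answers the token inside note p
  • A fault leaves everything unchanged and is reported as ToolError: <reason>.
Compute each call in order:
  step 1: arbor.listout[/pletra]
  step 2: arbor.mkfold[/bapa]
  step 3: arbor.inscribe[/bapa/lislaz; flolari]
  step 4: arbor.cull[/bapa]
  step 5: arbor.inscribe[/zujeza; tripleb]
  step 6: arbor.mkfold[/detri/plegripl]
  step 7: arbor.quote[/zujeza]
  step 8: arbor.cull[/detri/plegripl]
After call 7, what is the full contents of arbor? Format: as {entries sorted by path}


Answer: {bapa/, bapa/lislaz=flolari, detri/, detri/plegripl/, pletra/, zujeza=tripleb}

Derivation:
;; arbor.listout(p='/pletra') => []
;; arbor.mkfold(p='/bapa') => ok
;; arbor.inscribe(p='/bapa/lislaz', c='flolari') => created
;; arbor.cull(p='/bapa') => ToolError: not empty
;; arbor.inscribe(p='/zujeza', c='tripleb') => created
;; arbor.mkfold(p='/detri/plegripl') => ok
;; arbor.quote(p='/zujeza') => tripleb
;; arbor.cull(p='/detri/plegripl') => ok


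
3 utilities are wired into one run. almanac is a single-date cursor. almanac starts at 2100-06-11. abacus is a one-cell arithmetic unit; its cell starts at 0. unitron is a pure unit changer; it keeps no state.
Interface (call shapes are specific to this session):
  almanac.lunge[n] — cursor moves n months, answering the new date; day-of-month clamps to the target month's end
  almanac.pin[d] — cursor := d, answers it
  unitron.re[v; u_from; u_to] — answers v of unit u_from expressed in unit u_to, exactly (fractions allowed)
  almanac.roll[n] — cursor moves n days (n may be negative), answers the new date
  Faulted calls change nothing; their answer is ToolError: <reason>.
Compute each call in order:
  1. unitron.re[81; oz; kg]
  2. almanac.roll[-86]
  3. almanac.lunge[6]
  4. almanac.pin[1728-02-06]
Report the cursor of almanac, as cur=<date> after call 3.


→ unitron.re(v=81, u_from=oz, u_to=kg)
← 3674098197/1600000000
→ almanac.roll(n=-86)
← 2100-03-17
→ almanac.lunge(n=6)
← 2100-09-17
→ almanac.pin(d=1728-02-06)
← 1728-02-06

Answer: cur=2100-09-17


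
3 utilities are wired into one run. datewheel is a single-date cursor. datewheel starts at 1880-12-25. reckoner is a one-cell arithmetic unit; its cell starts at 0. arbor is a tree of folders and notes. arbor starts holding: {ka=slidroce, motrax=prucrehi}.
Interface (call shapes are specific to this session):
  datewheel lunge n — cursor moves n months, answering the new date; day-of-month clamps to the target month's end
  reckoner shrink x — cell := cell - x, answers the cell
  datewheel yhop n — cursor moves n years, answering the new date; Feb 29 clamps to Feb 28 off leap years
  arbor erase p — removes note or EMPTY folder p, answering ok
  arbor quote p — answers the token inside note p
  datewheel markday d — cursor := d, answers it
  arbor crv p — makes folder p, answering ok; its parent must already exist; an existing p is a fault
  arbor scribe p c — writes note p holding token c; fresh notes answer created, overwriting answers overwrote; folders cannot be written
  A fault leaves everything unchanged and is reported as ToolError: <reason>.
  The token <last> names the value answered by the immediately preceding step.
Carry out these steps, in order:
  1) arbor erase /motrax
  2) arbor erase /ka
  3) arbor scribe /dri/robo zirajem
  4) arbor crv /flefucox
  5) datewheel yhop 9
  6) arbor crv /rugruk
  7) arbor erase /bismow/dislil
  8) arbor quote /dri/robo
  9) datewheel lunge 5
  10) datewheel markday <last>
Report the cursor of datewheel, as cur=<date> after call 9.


Calling arbor erase on p=/motrax, giving ok.
I run arbor erase on p=/ka, — result: ok.
I try arbor scribe on p=/dri/robo, c=zirajem, which returns ToolError: no parent.
I invoke arbor crv on p=/flefucox, — result: ok.
I call datewheel yhop on n=9, — result: 1889-12-25.
I call arbor crv on p=/rugruk: ok.
Using arbor erase on p=/bismow/dislil, → ToolError: not found.
I invoke arbor quote on p=/dri/robo, and get ToolError: not found.
Using datewheel lunge on n=5, and get 1890-05-25.
I run datewheel markday on d=<last>, and see 1890-05-25.

Answer: cur=1890-05-25


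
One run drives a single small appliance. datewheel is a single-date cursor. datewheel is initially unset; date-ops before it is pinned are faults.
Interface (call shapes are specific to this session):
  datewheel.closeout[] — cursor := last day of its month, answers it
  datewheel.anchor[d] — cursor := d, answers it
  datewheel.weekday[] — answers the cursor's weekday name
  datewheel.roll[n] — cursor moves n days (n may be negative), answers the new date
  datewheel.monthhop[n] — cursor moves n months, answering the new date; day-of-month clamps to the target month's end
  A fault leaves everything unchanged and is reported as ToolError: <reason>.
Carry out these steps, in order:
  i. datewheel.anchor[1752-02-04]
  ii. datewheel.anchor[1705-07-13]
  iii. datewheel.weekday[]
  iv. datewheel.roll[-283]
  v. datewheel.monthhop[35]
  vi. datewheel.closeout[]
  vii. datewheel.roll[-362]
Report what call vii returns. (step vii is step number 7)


-- 1. anchor(1752-02-04) == 1752-02-04
-- 2. anchor(1705-07-13) == 1705-07-13
-- 3. weekday() == Monday
-- 4. roll(-283) == 1704-10-03
-- 5. monthhop(35) == 1707-09-03
-- 6. closeout() == 1707-09-30
-- 7. roll(-362) == 1706-10-03

Answer: 1706-10-03


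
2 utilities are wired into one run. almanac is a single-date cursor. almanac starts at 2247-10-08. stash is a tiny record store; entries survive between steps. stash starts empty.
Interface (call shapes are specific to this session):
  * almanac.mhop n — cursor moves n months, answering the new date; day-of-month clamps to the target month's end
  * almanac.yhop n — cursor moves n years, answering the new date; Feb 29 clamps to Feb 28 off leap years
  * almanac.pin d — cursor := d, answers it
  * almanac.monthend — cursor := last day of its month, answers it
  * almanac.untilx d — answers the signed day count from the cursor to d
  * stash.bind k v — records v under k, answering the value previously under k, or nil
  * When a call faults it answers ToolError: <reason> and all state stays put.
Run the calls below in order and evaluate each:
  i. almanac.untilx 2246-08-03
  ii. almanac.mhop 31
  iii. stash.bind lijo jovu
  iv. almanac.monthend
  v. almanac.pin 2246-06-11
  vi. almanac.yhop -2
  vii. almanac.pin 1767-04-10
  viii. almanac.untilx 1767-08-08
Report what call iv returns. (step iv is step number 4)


;; almanac.untilx(d: 2246-08-03) == -431
;; almanac.mhop(n: 31) == 2250-05-08
;; stash.bind(k: lijo, v: jovu) == nil
;; almanac.monthend() == 2250-05-31
;; almanac.pin(d: 2246-06-11) == 2246-06-11
;; almanac.yhop(n: -2) == 2244-06-11
;; almanac.pin(d: 1767-04-10) == 1767-04-10
;; almanac.untilx(d: 1767-08-08) == 120

Answer: 2250-05-31


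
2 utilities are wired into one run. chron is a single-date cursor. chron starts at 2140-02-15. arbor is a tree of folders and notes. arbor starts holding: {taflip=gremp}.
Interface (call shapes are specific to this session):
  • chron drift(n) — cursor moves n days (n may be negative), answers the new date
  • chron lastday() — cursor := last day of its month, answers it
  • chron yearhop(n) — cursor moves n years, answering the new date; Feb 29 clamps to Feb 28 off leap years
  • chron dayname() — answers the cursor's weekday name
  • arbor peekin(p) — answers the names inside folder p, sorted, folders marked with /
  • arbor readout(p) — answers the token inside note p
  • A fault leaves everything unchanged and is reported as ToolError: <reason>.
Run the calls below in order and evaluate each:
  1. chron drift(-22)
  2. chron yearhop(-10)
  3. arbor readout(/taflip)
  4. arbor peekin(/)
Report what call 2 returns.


Answer: 2130-01-24

Derivation:
-- 1. chron drift(n→-22) => 2140-01-24
-- 2. chron yearhop(n→-10) => 2130-01-24
-- 3. arbor readout(p→/taflip) => gremp
-- 4. arbor peekin(p→/) => [taflip]


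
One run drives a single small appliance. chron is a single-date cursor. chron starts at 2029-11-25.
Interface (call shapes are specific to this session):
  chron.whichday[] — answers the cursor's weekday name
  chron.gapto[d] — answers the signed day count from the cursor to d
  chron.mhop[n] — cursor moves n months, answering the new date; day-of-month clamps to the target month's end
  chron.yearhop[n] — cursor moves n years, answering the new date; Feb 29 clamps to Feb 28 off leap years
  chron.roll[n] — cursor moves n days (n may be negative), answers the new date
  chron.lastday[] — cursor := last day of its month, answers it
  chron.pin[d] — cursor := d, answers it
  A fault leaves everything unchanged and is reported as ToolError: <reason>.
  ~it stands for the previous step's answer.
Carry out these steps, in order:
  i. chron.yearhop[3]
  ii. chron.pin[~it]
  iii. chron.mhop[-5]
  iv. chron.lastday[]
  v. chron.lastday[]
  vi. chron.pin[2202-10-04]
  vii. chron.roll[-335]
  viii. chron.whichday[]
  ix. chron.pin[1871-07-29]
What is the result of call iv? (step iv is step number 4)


Answer: 2032-06-30

Derivation:
Using yearhop(n='3'), and get 2032-11-25.
I try pin(d='~it'), and observe 2032-11-25.
Then mhop(n='-5'), which returns 2032-06-25.
I invoke lastday(), → 2032-06-30.
I run lastday(), and see 2032-06-30.
Using pin(d='2202-10-04'), giving 2202-10-04.
I use roll(n='-335'), giving 2201-11-03.
Invoking whichday, giving Tuesday.
Then pin(d='1871-07-29'): 1871-07-29.


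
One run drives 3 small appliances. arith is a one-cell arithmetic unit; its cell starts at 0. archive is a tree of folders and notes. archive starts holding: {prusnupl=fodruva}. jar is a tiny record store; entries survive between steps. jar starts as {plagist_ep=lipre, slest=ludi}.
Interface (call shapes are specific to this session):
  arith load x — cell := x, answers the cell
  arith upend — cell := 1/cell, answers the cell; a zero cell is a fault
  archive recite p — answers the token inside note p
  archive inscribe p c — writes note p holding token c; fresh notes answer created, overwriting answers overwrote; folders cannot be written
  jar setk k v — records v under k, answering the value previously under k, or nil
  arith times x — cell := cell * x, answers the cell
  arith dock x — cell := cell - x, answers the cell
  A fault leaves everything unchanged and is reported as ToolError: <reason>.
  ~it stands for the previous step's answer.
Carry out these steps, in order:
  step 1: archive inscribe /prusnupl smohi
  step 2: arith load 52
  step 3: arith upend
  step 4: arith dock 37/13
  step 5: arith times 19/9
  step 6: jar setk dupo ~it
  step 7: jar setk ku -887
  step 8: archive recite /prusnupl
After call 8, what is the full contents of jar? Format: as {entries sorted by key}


Answer: {dupo=-931/156, ku=-887, plagist_ep=lipre, slest=ludi}

Derivation:
Act: archive inscribe[p: /prusnupl; c: smohi]
Obs: overwrote
Act: arith load[x: 52]
Obs: 52
Act: arith upend[]
Obs: 1/52
Act: arith dock[x: 37/13]
Obs: -147/52
Act: arith times[x: 19/9]
Obs: -931/156
Act: jar setk[k: dupo; v: ~it]
Obs: nil
Act: jar setk[k: ku; v: -887]
Obs: nil
Act: archive recite[p: /prusnupl]
Obs: smohi


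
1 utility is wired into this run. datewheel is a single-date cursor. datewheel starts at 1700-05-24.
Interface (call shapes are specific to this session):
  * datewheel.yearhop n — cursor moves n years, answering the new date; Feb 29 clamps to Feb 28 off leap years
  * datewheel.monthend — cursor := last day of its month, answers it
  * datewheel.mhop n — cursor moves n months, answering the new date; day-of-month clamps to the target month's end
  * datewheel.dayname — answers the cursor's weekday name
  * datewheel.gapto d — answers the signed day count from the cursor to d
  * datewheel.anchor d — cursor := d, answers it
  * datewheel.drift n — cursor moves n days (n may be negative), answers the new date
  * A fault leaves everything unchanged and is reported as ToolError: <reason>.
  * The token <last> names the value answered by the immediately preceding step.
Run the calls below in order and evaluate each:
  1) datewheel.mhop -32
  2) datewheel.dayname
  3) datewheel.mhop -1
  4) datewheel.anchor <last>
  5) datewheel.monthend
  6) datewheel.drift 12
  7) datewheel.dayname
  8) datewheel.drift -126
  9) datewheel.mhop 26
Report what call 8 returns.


// mhop(n→-32) => 1697-09-24
// dayname() => Tuesday
// mhop(n→-1) => 1697-08-24
// anchor(d→<last>) => 1697-08-24
// monthend() => 1697-08-31
// drift(n→12) => 1697-09-12
// dayname() => Thursday
// drift(n→-126) => 1697-05-09
// mhop(n→26) => 1699-07-09

Answer: 1697-05-09
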